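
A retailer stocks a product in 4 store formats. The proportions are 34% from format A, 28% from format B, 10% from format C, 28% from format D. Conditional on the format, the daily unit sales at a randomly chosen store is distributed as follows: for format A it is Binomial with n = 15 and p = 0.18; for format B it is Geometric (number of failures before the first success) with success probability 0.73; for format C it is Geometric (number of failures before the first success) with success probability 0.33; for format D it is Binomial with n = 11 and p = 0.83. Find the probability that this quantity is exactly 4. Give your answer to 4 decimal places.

0.0628

Conditional on each format, P(X = 4): A: 0.161501; B: 0.00387952; C: 0.0664987; D: 0.000642641.
By total probability, P(X = 4) = 0.34·0.161501 + 0.28·0.00387952 + 0.1·0.0664987 + 0.28·0.000642641 = 0.0628264.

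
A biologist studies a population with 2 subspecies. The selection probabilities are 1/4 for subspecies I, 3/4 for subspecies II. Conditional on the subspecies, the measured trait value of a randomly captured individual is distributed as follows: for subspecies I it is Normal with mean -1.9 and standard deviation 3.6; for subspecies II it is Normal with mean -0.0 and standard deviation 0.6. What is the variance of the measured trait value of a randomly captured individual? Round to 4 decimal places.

4.1869

Per component, I: μ=-1.9, E[X²]=16.57; II: μ=-0, E[X²]=0.36.
E[X] = 0.25·-1.9 + 0.75·-0 = -0.475.
E[X²] = 0.25·16.57 + 0.75·0.36 = 4.4125.
Var(X) = E[X²] − (E[X])² = 4.4125 − 0.225625 = 4.18687.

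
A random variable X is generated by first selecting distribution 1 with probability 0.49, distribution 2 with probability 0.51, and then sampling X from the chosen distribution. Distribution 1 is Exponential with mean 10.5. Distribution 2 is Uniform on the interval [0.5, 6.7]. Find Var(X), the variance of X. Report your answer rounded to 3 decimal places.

67.554

Per component, 1: μ=10.5, E[X²]=220.5; 2: μ=3.6, E[X²]=16.1633.
E[X] = 0.49·10.5 + 0.51·3.6 = 6.981.
E[X²] = 0.49·220.5 + 0.51·16.1633 = 116.288.
Var(X) = E[X²] − (E[X])² = 116.288 − 48.7344 = 67.5539.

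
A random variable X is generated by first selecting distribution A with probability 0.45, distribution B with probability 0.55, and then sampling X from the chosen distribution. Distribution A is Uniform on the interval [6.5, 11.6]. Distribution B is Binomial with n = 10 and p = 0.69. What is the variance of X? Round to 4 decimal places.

3.2959

Per component, A: μ=9.05, E[X²]=84.07; B: μ=6.9, E[X²]=49.749.
E[X] = 0.45·9.05 + 0.55·6.9 = 7.8675.
E[X²] = 0.45·84.07 + 0.55·49.749 = 65.1935.
Var(X) = E[X²] − (E[X])² = 65.1935 − 61.8976 = 3.29589.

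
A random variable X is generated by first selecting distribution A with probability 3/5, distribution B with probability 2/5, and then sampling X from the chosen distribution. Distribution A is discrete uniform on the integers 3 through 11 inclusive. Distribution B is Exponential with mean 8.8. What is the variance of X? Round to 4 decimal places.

35.7536

Per component, A: μ=7, E[X²]=55.6667; B: μ=8.8, E[X²]=154.88.
E[X] = 0.6·7 + 0.4·8.8 = 7.72.
E[X²] = 0.6·55.6667 + 0.4·154.88 = 95.352.
Var(X) = E[X²] − (E[X])² = 95.352 − 59.5984 = 35.7536.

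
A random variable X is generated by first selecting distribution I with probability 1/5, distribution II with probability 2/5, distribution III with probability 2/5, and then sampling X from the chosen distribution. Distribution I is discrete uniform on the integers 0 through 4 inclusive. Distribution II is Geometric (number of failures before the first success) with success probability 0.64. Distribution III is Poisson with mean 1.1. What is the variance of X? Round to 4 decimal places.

Per component, I: μ=2, E[X²]=6; II: μ=0.5625, E[X²]=1.19531; III: μ=1.1, E[X²]=2.31.
E[X] = 0.2·2 + 0.4·0.5625 + 0.4·1.1 = 1.065.
E[X²] = 0.2·6 + 0.4·1.19531 + 0.4·2.31 = 2.60213.
Var(X) = E[X²] − (E[X])² = 2.60213 − 1.13423 = 1.4679.

1.4679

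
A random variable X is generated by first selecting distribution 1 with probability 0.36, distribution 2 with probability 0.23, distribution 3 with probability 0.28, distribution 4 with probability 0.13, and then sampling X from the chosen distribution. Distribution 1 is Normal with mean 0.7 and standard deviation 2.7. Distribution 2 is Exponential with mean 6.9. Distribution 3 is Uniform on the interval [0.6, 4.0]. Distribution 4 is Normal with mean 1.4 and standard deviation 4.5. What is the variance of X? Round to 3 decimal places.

Per component, 1: μ=0.7, E[X²]=7.78; 2: μ=6.9, E[X²]=95.22; 3: μ=2.3, E[X²]=6.25333; 4: μ=1.4, E[X²]=22.21.
E[X] = 0.36·0.7 + 0.23·6.9 + 0.28·2.3 + 0.13·1.4 = 2.665.
E[X²] = 0.36·7.78 + 0.23·95.22 + 0.28·6.25333 + 0.13·22.21 = 29.3396.
Var(X) = E[X²] − (E[X])² = 29.3396 − 7.10222 = 22.2374.

22.237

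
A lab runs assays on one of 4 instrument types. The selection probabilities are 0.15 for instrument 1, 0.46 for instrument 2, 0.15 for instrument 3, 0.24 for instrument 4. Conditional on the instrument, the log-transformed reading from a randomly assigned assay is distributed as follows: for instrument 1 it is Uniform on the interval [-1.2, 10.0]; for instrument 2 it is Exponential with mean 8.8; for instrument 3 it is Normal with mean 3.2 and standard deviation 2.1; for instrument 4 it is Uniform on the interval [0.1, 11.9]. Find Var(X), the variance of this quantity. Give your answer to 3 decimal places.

45.409

Per component, 1: μ=4.4, E[X²]=29.8133; 2: μ=8.8, E[X²]=154.88; 3: μ=3.2, E[X²]=14.65; 4: μ=6, E[X²]=47.6033.
E[X] = 0.15·4.4 + 0.46·8.8 + 0.15·3.2 + 0.24·6 = 6.628.
E[X²] = 0.15·29.8133 + 0.46·154.88 + 0.15·14.65 + 0.24·47.6033 = 89.3391.
Var(X) = E[X²] − (E[X])² = 89.3391 − 43.9304 = 45.4087.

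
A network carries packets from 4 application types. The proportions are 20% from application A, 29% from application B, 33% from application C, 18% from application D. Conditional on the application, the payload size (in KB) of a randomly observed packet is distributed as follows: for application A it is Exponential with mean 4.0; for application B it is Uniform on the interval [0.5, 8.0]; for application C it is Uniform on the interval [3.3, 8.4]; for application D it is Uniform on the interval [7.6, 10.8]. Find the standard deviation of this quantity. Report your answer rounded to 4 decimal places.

Per component, A: μ=4, E[X²]=32; B: μ=4.25, E[X²]=22.75; C: μ=5.85, E[X²]=36.39; D: μ=9.2, E[X²]=85.4933.
E[X] = 0.2·4 + 0.29·4.25 + 0.33·5.85 + 0.18·9.2 = 5.619.
E[X²] = 0.2·32 + 0.29·22.75 + 0.33·36.39 + 0.18·85.4933 = 40.395.
Var(X) = E[X²] − (E[X])² = 40.395 − 31.5732 = 8.82184.
SD(X) = √8.82184 = 2.97016.

2.9702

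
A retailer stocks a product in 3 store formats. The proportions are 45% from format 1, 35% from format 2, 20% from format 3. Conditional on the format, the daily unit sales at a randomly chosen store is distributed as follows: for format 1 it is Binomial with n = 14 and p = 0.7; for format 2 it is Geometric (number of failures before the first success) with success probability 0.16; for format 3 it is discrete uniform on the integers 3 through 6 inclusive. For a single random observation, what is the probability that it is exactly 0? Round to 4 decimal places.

Conditional on each format, P(X = 0): 1: 4.78297e-08; 2: 0.16; 3: 0.
By total probability, P(X = 0) = 0.45·4.78297e-08 + 0.35·0.16 + 0.2·0 = 0.056.

0.0560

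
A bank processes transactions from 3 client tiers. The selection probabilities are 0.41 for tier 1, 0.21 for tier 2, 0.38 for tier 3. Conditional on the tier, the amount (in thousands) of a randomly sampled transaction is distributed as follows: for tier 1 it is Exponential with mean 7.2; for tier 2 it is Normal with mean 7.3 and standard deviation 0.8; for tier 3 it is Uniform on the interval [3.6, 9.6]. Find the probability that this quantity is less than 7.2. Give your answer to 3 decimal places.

Conditional on each tier, P(X < 7.2): 1: 0.632121; 2: 0.450262; 3: 0.6.
By total probability, P(X < 7.2) = 0.41·0.632121 + 0.21·0.450262 + 0.38·0.6 = 0.581724.

0.582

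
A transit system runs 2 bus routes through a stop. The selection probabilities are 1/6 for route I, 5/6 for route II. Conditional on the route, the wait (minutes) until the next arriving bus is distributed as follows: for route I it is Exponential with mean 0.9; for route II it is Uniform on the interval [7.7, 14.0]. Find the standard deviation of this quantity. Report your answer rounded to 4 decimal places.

4.0794

Per component, I: μ=0.9, E[X²]=1.62; II: μ=10.85, E[X²]=121.03.
E[X] = 0.166667·0.9 + 0.833333·10.85 = 9.19167.
E[X²] = 0.166667·1.62 + 0.833333·121.03 = 101.128.
Var(X) = E[X²] − (E[X])² = 101.128 − 84.4867 = 16.6416.
SD(X) = √16.6416 = 4.07941.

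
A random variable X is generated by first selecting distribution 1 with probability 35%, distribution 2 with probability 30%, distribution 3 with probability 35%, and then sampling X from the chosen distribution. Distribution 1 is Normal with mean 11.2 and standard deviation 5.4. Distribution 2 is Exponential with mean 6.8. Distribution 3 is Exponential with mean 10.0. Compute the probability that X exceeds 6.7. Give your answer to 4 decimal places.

Conditional on each component, P(X > 6.7): 1: 0.797672; 2: 0.373329; 3: 0.511709.
By total probability, P(X > 6.7) = 0.35·0.797672 + 0.3·0.373329 + 0.35·0.511709 = 0.570282.

0.5703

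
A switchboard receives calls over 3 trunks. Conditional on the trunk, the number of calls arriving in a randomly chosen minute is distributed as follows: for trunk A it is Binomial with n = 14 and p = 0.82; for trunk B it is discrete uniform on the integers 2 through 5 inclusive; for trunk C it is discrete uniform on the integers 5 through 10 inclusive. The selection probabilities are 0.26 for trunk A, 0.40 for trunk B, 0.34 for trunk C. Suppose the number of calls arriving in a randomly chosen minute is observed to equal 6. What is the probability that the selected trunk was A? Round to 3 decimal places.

0.005

Likelihoods P(X=6 | ·): A: 0.00100605; B: 0; C: 0.166667.
Posterior ∝ prior × likelihood. Numerator for A: 0.26·0.00100605 = 0.000261572.
Normalizing constant: 0.26·0.00100605 + 0.4·0 + 0.34·0.166667 = 0.0569282.
P(A | observation) = 0.000261572 / 0.0569282 = 0.00459477.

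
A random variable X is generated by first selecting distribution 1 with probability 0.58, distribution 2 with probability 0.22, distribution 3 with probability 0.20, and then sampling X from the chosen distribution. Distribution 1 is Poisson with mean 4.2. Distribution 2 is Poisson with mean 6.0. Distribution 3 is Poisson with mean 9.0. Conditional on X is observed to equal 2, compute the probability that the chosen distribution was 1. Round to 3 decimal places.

Likelihoods P(X=2 | ·): 1: 0.132261; 2: 0.0446175; 3: 0.0049981.
Posterior ∝ prior × likelihood. Numerator for 1: 0.58·0.132261 = 0.0767114.
Normalizing constant: 0.58·0.132261 + 0.22·0.0446175 + 0.2·0.0049981 = 0.0875269.
P(1 | observation) = 0.0767114 / 0.0875269 = 0.876432.

0.876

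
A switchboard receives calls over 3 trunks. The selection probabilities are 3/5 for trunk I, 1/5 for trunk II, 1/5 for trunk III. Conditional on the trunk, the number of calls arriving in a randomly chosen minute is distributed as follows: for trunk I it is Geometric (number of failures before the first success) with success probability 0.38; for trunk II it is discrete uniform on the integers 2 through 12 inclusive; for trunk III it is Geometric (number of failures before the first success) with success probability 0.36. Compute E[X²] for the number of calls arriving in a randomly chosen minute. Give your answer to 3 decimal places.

For each component E[X²] = Var + (mean)², giving I: 6.95568; II: 59; III: 8.09877.
Overall E[X²] = 0.6·6.95568 + 0.2·59 + 0.2·8.09877 = 17.5932.

17.593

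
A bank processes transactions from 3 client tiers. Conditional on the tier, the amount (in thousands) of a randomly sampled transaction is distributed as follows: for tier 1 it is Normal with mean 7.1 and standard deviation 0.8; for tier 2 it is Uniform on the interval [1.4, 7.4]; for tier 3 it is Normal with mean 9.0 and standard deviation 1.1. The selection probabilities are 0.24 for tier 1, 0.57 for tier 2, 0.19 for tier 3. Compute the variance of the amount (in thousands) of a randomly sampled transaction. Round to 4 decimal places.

5.5470

Per component, 1: μ=7.1, E[X²]=51.05; 2: μ=4.4, E[X²]=22.36; 3: μ=9, E[X²]=82.21.
E[X] = 0.24·7.1 + 0.57·4.4 + 0.19·9 = 5.922.
E[X²] = 0.24·51.05 + 0.57·22.36 + 0.19·82.21 = 40.6171.
Var(X) = E[X²] − (E[X])² = 40.6171 − 35.0701 = 5.54702.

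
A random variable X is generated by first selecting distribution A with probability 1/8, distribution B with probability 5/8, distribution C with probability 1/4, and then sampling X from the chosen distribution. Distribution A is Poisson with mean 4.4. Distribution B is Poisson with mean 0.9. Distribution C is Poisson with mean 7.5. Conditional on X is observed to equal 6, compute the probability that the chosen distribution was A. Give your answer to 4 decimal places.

0.3104

Likelihoods P(X=6 | ·): A: 0.123734; B: 0.000300094; C: 0.136718.
Posterior ∝ prior × likelihood. Numerator for A: 0.125·0.123734 = 0.0154667.
Normalizing constant: 0.125·0.123734 + 0.625·0.000300094 + 0.25·0.136718 = 0.0498338.
P(A | observation) = 0.0154667 / 0.0498338 = 0.310366.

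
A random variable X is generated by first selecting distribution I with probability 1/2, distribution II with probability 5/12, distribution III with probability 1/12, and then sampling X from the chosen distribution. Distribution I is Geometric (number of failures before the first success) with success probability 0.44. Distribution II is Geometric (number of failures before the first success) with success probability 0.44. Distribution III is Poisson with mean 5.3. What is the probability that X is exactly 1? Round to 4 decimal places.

Conditional on each component, P(X = 1): I: 0.2464; II: 0.2464; III: 0.0264554.
By total probability, P(X = 1) = 0.5·0.2464 + 0.416667·0.2464 + 0.0833333·0.0264554 = 0.228071.

0.2281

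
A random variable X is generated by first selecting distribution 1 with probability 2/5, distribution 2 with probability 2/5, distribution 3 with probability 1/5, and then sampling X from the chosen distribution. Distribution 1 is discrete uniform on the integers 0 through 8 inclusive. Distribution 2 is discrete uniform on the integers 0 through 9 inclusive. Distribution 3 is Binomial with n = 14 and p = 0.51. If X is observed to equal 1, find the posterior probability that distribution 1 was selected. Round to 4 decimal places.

Likelihoods P(X=1 | ·): 1: 0.111111; 2: 0.1; 3: 0.000670266.
Posterior ∝ prior × likelihood. Numerator for 1: 0.4·0.111111 = 0.0444444.
Normalizing constant: 0.4·0.111111 + 0.4·0.1 + 0.2·0.000670266 = 0.0845785.
P(1 | observation) = 0.0444444 / 0.0845785 = 0.525482.

0.5255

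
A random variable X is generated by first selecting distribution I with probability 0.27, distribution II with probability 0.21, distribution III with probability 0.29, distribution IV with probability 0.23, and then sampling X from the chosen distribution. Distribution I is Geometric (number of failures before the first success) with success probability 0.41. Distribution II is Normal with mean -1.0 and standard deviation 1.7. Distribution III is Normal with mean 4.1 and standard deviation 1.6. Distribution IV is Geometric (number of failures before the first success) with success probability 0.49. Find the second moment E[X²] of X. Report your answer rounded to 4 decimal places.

For each component E[X²] = Var + (mean)², giving I: 5.58061; II: 3.89; III: 19.37; IV: 3.20741.
Overall E[X²] = 0.27·5.58061 + 0.21·3.89 + 0.29·19.37 + 0.23·3.20741 = 8.67867.

8.6787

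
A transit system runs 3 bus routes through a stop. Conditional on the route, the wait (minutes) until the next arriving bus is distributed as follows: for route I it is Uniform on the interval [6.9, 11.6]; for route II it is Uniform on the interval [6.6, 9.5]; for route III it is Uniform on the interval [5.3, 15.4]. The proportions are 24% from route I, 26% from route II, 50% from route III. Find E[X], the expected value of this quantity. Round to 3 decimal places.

9.488

Component means — I: 9.25; II: 8.05; III: 10.35.
E[X] = 0.24·9.25 + 0.26·8.05 + 0.5·10.35 = 9.488.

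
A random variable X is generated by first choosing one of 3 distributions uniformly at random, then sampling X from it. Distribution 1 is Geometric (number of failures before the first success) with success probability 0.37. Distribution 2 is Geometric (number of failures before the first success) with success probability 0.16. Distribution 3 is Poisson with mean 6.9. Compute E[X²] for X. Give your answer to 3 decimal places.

For each component E[X²] = Var + (mean)², giving 1: 7.5011; 2: 60.375; 3: 54.51.
Overall E[X²] = 0.333333·7.5011 + 0.333333·60.375 + 0.333333·54.51 = 40.7954.

40.795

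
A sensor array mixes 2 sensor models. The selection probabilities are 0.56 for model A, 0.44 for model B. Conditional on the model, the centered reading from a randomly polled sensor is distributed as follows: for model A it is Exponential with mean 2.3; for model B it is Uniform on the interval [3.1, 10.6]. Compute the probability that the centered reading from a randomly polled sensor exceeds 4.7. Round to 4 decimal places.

0.4187

Conditional on each model, P(X > 4.7): A: 0.129577; B: 0.786667.
By total probability, P(X > 4.7) = 0.56·0.129577 + 0.44·0.786667 = 0.418697.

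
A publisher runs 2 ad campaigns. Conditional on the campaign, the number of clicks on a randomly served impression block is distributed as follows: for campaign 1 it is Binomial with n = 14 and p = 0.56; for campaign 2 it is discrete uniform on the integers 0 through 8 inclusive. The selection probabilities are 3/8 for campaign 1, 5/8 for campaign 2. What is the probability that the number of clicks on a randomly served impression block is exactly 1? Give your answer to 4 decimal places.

0.0695

Conditional on each campaign, P(X = 1): 1: 0.000181636; 2: 0.111111.
By total probability, P(X = 1) = 0.375·0.000181636 + 0.625·0.111111 = 0.0695126.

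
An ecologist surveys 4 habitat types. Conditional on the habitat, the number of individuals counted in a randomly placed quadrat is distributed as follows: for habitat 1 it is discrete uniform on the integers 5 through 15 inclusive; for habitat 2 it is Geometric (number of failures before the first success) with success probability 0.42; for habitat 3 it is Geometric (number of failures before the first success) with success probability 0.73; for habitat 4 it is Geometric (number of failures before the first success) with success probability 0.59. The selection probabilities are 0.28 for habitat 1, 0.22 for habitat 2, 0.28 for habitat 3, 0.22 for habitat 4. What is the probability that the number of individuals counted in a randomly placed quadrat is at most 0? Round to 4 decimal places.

Conditional on each habitat, P(X ≤ 0): 1: 0; 2: 0.42; 3: 0.73; 4: 0.59.
By total probability, P(X ≤ 0) = 0.28·0 + 0.22·0.42 + 0.28·0.73 + 0.22·0.59 = 0.4266.

0.4266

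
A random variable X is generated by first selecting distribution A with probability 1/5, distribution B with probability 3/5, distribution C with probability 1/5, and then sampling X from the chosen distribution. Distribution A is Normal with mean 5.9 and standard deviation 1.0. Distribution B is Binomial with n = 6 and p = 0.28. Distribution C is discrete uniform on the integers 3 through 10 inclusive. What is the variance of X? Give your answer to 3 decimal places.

6.915

Per component, A: μ=5.9, E[X²]=35.81; B: μ=1.68, E[X²]=4.032; C: μ=6.5, E[X²]=47.5.
E[X] = 0.2·5.9 + 0.6·1.68 + 0.2·6.5 = 3.488.
E[X²] = 0.2·35.81 + 0.6·4.032 + 0.2·47.5 = 19.0812.
Var(X) = E[X²] − (E[X])² = 19.0812 − 12.1661 = 6.91506.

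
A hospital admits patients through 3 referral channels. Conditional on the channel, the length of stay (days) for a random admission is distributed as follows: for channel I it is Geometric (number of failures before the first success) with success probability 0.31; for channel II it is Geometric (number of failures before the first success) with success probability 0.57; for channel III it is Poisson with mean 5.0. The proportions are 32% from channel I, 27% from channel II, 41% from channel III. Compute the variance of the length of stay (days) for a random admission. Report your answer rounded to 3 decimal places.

Per component, I: μ=2.22581, E[X²]=12.1342; II: μ=0.754386, E[X²]=1.89258; III: μ=5, E[X²]=30.
E[X] = 0.32·2.22581 + 0.27·0.754386 + 0.41·5 = 2.96594.
E[X²] = 0.32·12.1342 + 0.27·1.89258 + 0.41·30 = 16.694.
Var(X) = E[X²] − (E[X])² = 16.694 − 8.79681 = 7.89714.

7.897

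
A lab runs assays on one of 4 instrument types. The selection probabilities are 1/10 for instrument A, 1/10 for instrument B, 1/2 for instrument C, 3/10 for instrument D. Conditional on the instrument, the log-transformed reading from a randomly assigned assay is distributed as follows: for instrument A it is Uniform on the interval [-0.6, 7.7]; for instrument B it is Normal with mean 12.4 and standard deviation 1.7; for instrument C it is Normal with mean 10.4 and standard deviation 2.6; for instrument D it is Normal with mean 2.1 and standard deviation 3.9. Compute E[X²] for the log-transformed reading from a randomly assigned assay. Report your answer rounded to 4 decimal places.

80.8453

For each component E[X²] = Var + (mean)², giving A: 18.3433; B: 156.65; C: 114.92; D: 19.62.
Overall E[X²] = 0.1·18.3433 + 0.1·156.65 + 0.5·114.92 + 0.3·19.62 = 80.8453.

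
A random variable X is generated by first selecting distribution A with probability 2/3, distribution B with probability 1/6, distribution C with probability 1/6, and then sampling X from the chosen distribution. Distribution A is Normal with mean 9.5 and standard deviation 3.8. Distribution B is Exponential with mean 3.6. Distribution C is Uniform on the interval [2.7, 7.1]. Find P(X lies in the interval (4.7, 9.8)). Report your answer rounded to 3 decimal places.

Conditional on each component, P(4.7 < X < 9.8): A: 0.428197; B: 0.205293; C: 0.545455.
By total probability, P(4.7 < X < 9.8) = 0.666667·0.428197 + 0.166667·0.205293 + 0.166667·0.545455 = 0.410589.

0.411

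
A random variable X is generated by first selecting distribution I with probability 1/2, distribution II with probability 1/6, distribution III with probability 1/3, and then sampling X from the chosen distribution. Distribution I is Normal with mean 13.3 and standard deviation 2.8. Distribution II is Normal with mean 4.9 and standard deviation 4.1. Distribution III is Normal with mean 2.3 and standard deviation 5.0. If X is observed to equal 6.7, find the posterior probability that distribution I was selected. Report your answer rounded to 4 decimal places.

0.1190

Likelihoods f(6.7 | ·): I: 0.00885636; II: 0.0883635; III: 0.0541728.
Posterior ∝ prior × likelihood. Numerator for I: 0.5·0.00885636 = 0.00442818.
Normalizing constant: 0.5·0.00885636 + 0.166667·0.0883635 + 0.333333·0.0541728 = 0.037213.
P(I | observation) = 0.00442818 / 0.037213 = 0.118995.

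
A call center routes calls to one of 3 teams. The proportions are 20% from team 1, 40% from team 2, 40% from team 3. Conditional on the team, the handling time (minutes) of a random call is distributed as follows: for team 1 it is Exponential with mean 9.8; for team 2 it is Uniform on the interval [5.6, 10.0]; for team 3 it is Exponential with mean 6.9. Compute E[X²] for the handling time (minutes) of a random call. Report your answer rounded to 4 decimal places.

For each component E[X²] = Var + (mean)², giving 1: 192.08; 2: 62.4533; 3: 95.22.
Overall E[X²] = 0.2·192.08 + 0.4·62.4533 + 0.4·95.22 = 101.485.

101.4853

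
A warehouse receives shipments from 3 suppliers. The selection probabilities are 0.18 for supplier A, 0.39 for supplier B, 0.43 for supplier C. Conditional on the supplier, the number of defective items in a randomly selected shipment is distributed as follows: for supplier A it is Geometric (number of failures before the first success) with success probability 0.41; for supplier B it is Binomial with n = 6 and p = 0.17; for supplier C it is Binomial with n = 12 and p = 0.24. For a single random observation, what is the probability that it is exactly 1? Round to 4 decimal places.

Conditional on each supplier, P(X = 1): A: 0.2419; B: 0.401782; C: 0.140716.
By total probability, P(X = 1) = 0.18·0.2419 + 0.39·0.401782 + 0.43·0.140716 = 0.260745.

0.2607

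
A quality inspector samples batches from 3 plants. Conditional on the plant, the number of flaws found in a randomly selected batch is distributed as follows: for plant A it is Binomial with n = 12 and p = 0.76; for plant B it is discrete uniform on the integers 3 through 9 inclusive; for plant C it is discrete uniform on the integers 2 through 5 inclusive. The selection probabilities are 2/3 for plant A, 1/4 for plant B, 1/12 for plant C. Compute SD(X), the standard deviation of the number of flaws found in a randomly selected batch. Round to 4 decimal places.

Per component, A: μ=9.12, E[X²]=85.3632; B: μ=6, E[X²]=40; C: μ=3.5, E[X²]=13.5.
E[X] = 0.666667·9.12 + 0.25·6 + 0.0833333·3.5 = 7.87167.
E[X²] = 0.666667·85.3632 + 0.25·40 + 0.0833333·13.5 = 68.0338.
Var(X) = E[X²] − (E[X])² = 68.0338 − 61.9631 = 6.07066.
SD(X) = √6.07066 = 2.46387.

2.4639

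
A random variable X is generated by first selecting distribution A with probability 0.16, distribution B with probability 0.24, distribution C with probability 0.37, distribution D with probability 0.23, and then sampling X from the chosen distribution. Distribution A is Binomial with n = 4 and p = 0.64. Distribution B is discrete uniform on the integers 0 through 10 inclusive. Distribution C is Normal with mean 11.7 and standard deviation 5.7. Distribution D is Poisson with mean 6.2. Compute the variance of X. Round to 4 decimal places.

28.2965

Per component, A: μ=2.56, E[X²]=7.4752; B: μ=5, E[X²]=35; C: μ=11.7, E[X²]=169.38; D: μ=6.2, E[X²]=44.64.
E[X] = 0.16·2.56 + 0.24·5 + 0.37·11.7 + 0.23·6.2 = 7.3646.
E[X²] = 0.16·7.4752 + 0.24·35 + 0.37·169.38 + 0.23·44.64 = 82.5338.
Var(X) = E[X²] − (E[X])² = 82.5338 − 54.2373 = 28.2965.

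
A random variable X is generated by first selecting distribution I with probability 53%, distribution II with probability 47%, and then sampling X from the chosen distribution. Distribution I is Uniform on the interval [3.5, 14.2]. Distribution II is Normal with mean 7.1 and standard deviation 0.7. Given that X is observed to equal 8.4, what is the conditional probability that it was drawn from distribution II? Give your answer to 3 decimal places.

Likelihoods f(8.4 | ·): I: 0.0934579; II: 0.101596.
Posterior ∝ prior × likelihood. Numerator for II: 0.47·0.101596 = 0.04775.
Normalizing constant: 0.53·0.0934579 + 0.47·0.101596 = 0.0972827.
P(II | observation) = 0.04775 / 0.0972827 = 0.490838.

0.491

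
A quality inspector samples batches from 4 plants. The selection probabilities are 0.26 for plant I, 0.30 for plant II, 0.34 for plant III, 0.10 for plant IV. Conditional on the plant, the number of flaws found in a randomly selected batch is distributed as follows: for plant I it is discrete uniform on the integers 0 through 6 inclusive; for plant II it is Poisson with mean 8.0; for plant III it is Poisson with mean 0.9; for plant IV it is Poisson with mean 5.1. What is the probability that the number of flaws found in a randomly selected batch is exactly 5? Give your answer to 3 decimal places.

Conditional on each plant, P(X = 5): I: 0.142857; II: 0.0916037; III: 0.00200063; IV: 0.175294.
By total probability, P(X = 5) = 0.26·0.142857 + 0.3·0.0916037 + 0.34·0.00200063 + 0.1·0.175294 = 0.0828336.

0.083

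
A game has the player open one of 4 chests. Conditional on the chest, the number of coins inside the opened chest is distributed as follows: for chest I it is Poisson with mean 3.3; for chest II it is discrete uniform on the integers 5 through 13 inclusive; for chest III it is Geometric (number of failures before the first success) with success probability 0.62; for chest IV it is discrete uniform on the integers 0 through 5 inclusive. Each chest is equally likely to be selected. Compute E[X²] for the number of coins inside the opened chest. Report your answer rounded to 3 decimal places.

For each component E[X²] = Var + (mean)², giving I: 14.19; II: 87.6667; III: 1.3642; IV: 9.16667.
Overall E[X²] = 0.25·14.19 + 0.25·87.6667 + 0.25·1.3642 + 0.25·9.16667 = 28.0969.

28.097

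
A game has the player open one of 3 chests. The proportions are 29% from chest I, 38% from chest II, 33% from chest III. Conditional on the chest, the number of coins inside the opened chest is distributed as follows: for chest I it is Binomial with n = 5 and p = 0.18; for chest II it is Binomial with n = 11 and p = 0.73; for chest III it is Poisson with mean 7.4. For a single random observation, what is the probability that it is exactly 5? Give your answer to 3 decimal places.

0.051

Conditional on each chest, P(X = 5): I: 0.000188957; II: 0.0371055; III: 0.113031.
By total probability, P(X = 5) = 0.29·0.000188957 + 0.38·0.0371055 + 0.33·0.113031 = 0.0514552.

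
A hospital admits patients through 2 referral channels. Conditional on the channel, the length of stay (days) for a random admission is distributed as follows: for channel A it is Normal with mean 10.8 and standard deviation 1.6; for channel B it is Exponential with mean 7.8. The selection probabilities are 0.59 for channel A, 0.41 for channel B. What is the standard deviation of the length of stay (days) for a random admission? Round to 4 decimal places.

5.3509

Per component, A: μ=10.8, E[X²]=119.2; B: μ=7.8, E[X²]=121.68.
E[X] = 0.59·10.8 + 0.41·7.8 = 9.57.
E[X²] = 0.59·119.2 + 0.41·121.68 = 120.217.
Var(X) = E[X²] − (E[X])² = 120.217 − 91.5849 = 28.6319.
SD(X) = √28.6319 = 5.35088.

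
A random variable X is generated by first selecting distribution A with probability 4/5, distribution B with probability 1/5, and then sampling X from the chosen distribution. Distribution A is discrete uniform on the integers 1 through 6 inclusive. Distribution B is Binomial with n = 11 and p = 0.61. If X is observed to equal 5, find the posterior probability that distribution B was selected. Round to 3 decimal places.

0.171

Likelihoods P(X=5 | ·): A: 0.166667; B: 0.137303.
Posterior ∝ prior × likelihood. Numerator for B: 0.2·0.137303 = 0.0274605.
Normalizing constant: 0.8·0.166667 + 0.2·0.137303 = 0.160794.
P(B | observation) = 0.0274605 / 0.160794 = 0.170781.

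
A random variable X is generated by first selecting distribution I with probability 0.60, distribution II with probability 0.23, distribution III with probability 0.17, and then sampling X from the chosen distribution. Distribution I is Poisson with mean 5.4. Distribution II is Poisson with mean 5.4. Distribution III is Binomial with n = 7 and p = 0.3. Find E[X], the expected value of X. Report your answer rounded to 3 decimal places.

Component means — I: 5.4; II: 5.4; III: 2.1.
E[X] = 0.6·5.4 + 0.23·5.4 + 0.17·2.1 = 4.839.

4.839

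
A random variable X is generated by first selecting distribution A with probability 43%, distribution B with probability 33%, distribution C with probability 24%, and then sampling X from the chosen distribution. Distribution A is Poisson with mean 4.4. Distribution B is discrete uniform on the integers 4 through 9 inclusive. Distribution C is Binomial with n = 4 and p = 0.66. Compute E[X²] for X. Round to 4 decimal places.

For each component E[X²] = Var + (mean)², giving A: 23.76; B: 45.1667; C: 7.8672.
Overall E[X²] = 0.43·23.76 + 0.33·45.1667 + 0.24·7.8672 = 27.0099.

27.0099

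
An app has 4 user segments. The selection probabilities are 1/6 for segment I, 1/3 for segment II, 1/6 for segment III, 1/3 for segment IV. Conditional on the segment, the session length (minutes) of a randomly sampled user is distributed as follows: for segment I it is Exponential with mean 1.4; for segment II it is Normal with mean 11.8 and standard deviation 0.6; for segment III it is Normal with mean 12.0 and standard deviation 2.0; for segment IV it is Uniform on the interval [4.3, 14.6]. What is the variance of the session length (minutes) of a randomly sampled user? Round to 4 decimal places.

Per component, I: μ=1.4, E[X²]=3.92; II: μ=11.8, E[X²]=139.6; III: μ=12, E[X²]=148; IV: μ=9.45, E[X²]=98.1433.
E[X] = 0.166667·1.4 + 0.333333·11.8 + 0.166667·12 + 0.333333·9.45 = 9.31667.
E[X²] = 0.166667·3.92 + 0.333333·139.6 + 0.166667·148 + 0.333333·98.1433 = 104.568.
Var(X) = E[X²] − (E[X])² = 104.568 − 86.8003 = 17.7675.

17.7675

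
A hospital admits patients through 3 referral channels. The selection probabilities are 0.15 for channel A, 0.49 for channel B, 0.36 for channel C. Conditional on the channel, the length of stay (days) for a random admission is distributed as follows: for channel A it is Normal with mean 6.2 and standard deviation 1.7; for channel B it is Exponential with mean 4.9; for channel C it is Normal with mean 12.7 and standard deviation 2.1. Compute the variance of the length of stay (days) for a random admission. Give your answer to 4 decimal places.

Per component, A: μ=6.2, E[X²]=41.33; B: μ=4.9, E[X²]=48.02; C: μ=12.7, E[X²]=165.7.
E[X] = 0.15·6.2 + 0.49·4.9 + 0.36·12.7 = 7.903.
E[X²] = 0.15·41.33 + 0.49·48.02 + 0.36·165.7 = 89.3813.
Var(X) = E[X²] − (E[X])² = 89.3813 − 62.4574 = 26.9239.

26.9239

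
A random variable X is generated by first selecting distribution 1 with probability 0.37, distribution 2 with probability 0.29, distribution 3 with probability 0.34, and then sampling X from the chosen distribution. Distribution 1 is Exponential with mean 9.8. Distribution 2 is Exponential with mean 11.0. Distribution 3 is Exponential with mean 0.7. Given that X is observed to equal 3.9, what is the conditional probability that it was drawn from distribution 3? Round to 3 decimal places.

0.040

Likelihoods f(3.9 | ·): 1: 0.0685397; 2: 0.063772; 3: 0.00543577.
Posterior ∝ prior × likelihood. Numerator for 3: 0.34·0.00543577 = 0.00184816.
Normalizing constant: 0.37·0.0685397 + 0.29·0.063772 + 0.34·0.00543577 = 0.0457018.
P(3 | observation) = 0.00184816 / 0.0457018 = 0.0404396.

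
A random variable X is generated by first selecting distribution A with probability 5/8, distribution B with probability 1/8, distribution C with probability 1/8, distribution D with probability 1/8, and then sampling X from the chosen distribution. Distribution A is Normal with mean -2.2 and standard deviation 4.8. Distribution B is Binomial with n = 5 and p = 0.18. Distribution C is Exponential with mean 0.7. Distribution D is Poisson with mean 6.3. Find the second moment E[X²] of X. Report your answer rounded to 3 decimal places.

For each component E[X²] = Var + (mean)², giving A: 27.88; B: 1.548; C: 0.98; D: 45.99.
Overall E[X²] = 0.625·27.88 + 0.125·1.548 + 0.125·0.98 + 0.125·45.99 = 23.4898.

23.490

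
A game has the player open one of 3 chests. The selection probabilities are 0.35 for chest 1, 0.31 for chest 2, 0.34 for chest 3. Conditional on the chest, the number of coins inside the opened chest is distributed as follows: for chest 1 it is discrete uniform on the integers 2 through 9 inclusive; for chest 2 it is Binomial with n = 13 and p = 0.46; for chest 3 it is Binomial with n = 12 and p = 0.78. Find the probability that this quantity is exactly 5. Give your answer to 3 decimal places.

Conditional on each chest, P(X = 5): 1: 0.125; 2: 0.191654; 3: 0.0057037.
By total probability, P(X = 5) = 0.35·0.125 + 0.31·0.191654 + 0.34·0.0057037 = 0.105102.

0.105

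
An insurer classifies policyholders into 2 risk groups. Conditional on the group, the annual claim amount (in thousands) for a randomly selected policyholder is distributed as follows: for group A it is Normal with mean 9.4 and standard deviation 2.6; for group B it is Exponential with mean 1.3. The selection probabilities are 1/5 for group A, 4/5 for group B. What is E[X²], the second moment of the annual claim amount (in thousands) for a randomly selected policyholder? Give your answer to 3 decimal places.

For each component E[X²] = Var + (mean)², giving A: 95.12; B: 3.38.
Overall E[X²] = 0.2·95.12 + 0.8·3.38 = 21.728.

21.728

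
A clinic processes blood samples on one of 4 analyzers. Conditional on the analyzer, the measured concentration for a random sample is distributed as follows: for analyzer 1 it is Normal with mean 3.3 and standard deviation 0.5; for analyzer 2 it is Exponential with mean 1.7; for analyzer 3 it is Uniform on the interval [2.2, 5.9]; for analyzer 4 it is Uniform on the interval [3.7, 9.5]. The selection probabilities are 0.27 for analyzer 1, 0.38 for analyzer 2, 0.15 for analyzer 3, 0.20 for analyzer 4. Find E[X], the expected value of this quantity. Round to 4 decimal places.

Component means — 1: 3.3; 2: 1.7; 3: 4.05; 4: 6.6.
E[X] = 0.27·3.3 + 0.38·1.7 + 0.15·4.05 + 0.2·6.6 = 3.4645.

3.4645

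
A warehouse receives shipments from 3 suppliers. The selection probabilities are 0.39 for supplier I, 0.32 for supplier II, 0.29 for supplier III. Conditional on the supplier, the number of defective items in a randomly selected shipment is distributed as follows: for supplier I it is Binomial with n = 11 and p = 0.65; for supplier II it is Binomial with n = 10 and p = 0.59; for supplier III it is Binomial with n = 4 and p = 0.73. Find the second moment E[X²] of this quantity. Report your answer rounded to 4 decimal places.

35.5283

For each component E[X²] = Var + (mean)², giving I: 53.625; II: 37.229; III: 9.3148.
Overall E[X²] = 0.39·53.625 + 0.32·37.229 + 0.29·9.3148 = 35.5283.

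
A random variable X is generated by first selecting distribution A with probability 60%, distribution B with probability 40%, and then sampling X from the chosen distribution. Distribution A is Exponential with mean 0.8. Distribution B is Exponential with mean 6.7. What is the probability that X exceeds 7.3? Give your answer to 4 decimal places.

Conditional on each component, P(X > 7.3): A: 0.000108909; B: 0.336367.
By total probability, P(X > 7.3) = 0.6·0.000108909 + 0.4·0.336367 = 0.134612.

0.1346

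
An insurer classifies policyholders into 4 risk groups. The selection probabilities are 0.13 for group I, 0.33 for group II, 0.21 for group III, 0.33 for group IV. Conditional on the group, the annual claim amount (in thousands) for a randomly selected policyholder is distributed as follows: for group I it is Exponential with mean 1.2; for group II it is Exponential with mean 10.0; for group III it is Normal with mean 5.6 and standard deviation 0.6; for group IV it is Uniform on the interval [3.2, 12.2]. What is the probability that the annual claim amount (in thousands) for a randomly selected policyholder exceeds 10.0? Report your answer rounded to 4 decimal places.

Conditional on each group, P(X > 10.0): I: 0.000240369; II: 0.367879; III: 1.12244e-13; IV: 0.244444.
By total probability, P(X > 10.0) = 0.13·0.000240369 + 0.33·0.367879 + 0.21·1.12244e-13 + 0.33·0.244444 = 0.202098.

0.2021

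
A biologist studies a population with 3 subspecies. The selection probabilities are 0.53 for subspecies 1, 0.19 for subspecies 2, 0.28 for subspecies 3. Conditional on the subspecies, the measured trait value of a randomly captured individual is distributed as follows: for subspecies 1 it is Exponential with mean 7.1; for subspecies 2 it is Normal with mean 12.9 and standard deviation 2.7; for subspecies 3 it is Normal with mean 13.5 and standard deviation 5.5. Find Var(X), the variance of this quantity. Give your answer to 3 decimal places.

Per component, 1: μ=7.1, E[X²]=100.82; 2: μ=12.9, E[X²]=173.7; 3: μ=13.5, E[X²]=212.5.
E[X] = 0.53·7.1 + 0.19·12.9 + 0.28·13.5 = 9.994.
E[X²] = 0.53·100.82 + 0.19·173.7 + 0.28·212.5 = 145.938.
Var(X) = E[X²] − (E[X])² = 145.938 − 99.88 = 46.0576.

46.058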